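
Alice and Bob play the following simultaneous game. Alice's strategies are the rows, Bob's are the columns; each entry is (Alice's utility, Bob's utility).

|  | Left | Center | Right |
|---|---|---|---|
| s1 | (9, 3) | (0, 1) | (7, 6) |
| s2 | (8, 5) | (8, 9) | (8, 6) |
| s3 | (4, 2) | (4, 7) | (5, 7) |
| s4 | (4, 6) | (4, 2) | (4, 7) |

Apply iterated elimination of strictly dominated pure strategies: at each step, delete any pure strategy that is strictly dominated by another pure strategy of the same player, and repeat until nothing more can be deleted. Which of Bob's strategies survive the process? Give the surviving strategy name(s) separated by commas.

Center

Row s3 is eliminated: s2 beats it against every remaining column (Left: 8>4, Center: 8>4, Right: 8>5).
Row s4 is eliminated: s2 beats it against every remaining column (Left: 8>4, Center: 8>4, Right: 8>4).
For Bob, Right strictly dominates Left on the remaining rows (s1: 6>3, s2: 6>5); eliminate Left.
Row s1 is eliminated: s2 beats it against every remaining column (Center: 8>0, Right: 8>7).
For Bob, Center strictly dominates Right on the remaining rows (s2: 9>6); eliminate Right.
Among the remaining strategies, none is strictly dominated by another pure strategy of the same player, so the elimination stops.
Surviving strategies — Alice: {s2}; Bob: {Center}.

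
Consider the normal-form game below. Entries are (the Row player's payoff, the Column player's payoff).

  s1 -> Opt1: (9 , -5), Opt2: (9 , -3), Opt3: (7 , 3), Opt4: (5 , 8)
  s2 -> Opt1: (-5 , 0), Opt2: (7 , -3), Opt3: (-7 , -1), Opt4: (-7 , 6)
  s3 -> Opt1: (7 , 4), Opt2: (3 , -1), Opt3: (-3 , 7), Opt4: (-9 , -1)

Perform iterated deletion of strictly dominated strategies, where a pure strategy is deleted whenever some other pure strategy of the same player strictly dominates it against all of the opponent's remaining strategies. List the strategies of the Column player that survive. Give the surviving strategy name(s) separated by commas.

Opt4

Row s2 is eliminated: s1 beats it against every remaining column (Opt1: 9>-5, Opt2: 9>7, Opt3: 7>-7, Opt4: 5>-7).
Row s3 is eliminated: s1 beats it against every remaining column (Opt1: 9>7, Opt2: 9>3, Opt3: 7>-3, Opt4: 5>-9).
For the Column player, Opt2 strictly dominates Opt1 on the remaining rows (s1: -3>-5); eliminate Opt1.
For the Column player, Opt3 strictly dominates Opt2 on the remaining rows (s1: 3>-3); eliminate Opt2.
Column Opt3 is eliminated: Opt4 beats it against every remaining row (s1: 8>3).
Among the remaining strategies, none is strictly dominated by another pure strategy of the same player, so the elimination stops.
Surviving strategies — the Row player: {s1}; the Column player: {Opt4}.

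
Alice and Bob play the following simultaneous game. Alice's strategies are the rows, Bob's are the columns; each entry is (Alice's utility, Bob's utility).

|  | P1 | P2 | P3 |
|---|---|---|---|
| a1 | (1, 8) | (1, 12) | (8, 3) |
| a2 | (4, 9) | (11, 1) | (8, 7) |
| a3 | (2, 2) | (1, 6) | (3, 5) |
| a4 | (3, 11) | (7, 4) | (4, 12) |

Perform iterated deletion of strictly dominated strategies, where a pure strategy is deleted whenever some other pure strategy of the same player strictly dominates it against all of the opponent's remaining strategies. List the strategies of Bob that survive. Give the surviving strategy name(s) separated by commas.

Row a3 is eliminated: a2 beats it against every remaining column (P1: 4>2, P2: 11>1, P3: 8>3).
Alice's strategy a4 is strictly dominated by a2 (P1: 4>3, P2: 11>7, P3: 8>4) and is removed.
For Bob, P1 strictly dominates P3 on the remaining rows (a1: 8>3, a2: 9>7); eliminate P3.
For Alice, a2 strictly dominates a1 on the remaining columns (P1: 4>1, P2: 11>1); eliminate a1.
Column P2 is eliminated: P1 beats it against every remaining row (a2: 9>1).
Among the remaining strategies, none is strictly dominated by another pure strategy of the same player, so the elimination stops.
Surviving strategies — Alice: {a2}; Bob: {P1}.

P1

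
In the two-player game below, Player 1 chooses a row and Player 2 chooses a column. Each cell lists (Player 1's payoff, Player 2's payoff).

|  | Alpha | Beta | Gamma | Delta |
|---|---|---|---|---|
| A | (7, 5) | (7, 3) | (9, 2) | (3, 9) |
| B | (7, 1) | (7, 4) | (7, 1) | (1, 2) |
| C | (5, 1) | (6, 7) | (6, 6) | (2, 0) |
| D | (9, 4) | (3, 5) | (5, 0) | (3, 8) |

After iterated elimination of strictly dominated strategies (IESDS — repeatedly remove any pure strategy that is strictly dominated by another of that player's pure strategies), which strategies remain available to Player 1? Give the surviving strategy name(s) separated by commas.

A, B, D

Player 1's strategy C is strictly dominated by A (Alpha: 7>5, Beta: 7>6, Gamma: 9>6, Delta: 3>2) and is removed.
Player 2's strategy Alpha is strictly dominated by Delta (A: 9>5, B: 2>1, D: 8>4) and is removed.
Player 2's strategy Gamma is strictly dominated by Beta (A: 3>2, B: 4>1, D: 5>0) and is removed.
Among the remaining strategies, none is strictly dominated by another pure strategy of the same player, so the elimination stops.
Surviving strategies — Player 1: {A, B, D}; Player 2: {Beta, Delta}.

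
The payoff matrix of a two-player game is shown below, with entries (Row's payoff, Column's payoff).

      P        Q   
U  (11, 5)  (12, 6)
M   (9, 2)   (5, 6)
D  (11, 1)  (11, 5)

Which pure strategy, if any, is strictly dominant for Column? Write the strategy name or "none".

Q

Q vs P: U: 6>5, M: 6>2, D: 5>1.
Q strictly beats every other strategy against every opponent action, so it is strictly dominant.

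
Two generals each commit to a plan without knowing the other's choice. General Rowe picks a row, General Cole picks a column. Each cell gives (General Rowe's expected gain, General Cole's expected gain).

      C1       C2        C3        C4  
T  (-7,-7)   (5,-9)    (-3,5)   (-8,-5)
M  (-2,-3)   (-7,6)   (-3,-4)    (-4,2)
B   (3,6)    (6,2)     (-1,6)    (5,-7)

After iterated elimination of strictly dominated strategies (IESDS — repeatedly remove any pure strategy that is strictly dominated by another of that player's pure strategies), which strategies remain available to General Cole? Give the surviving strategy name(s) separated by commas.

C1, C3

Row T is eliminated: B beats it against every remaining column (C1: 3>-7, C2: 6>5, C3: -1>-3, C4: 5>-8).
For General Rowe, B strictly dominates M on the remaining columns (C1: 3>-2, C2: 6>-7, C3: -1>-3, C4: 5>-4); eliminate M.
General Cole's strategy C2 is strictly dominated by C1 (B: 6>2) and is removed.
Column C4 is eliminated: C1 beats it against every remaining row (B: 6>-7).
Among the remaining strategies, none is strictly dominated by another pure strategy of the same player, so the elimination stops.
Surviving strategies — General Rowe: {B}; General Cole: {C1, C3}.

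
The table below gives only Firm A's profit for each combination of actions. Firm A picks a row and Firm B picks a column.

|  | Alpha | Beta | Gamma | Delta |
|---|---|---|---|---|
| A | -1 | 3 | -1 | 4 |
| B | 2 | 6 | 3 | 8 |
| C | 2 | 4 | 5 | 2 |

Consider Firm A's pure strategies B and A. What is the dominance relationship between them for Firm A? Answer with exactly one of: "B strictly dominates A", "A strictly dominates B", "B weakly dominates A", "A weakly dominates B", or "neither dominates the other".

B strictly dominates A

B's payoffs vs A's, by Firm B's action — Alpha: 2>-1, Beta: 6>3, Gamma: 3>-1, Delta: 8>4.
Every comparison favours B, so B strictly dominates A.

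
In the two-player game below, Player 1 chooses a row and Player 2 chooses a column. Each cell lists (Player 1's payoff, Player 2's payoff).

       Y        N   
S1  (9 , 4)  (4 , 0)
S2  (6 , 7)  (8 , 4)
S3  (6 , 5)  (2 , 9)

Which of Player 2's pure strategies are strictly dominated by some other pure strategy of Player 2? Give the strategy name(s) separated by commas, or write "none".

Nothing dominates Y: N at S1 (4>0).
Nothing dominates N: Y at S3 (9>5).

none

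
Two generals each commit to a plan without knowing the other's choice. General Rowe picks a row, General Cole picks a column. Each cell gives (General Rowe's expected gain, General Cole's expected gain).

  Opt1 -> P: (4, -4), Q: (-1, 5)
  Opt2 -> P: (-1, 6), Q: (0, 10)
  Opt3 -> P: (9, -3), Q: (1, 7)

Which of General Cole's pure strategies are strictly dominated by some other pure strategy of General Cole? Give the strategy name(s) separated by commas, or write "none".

P is strictly dominated by Q (Opt1: 5>-4, Opt2: 10>6, Opt3: 7>-3).
Nothing dominates Q: P at Opt1 (5>-4).

P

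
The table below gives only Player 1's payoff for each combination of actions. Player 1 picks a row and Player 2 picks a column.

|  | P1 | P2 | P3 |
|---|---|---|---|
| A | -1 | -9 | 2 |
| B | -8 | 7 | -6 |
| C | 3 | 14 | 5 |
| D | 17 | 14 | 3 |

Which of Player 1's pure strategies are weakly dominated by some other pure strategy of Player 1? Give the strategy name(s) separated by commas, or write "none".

A: dominated, since C does at least as well everywhere (P1: 3>-1, P2: 14>-9, P3: 5>2).
C weakly dominates B — P1: 3>-8, P2: 14>7, P3: 5>-6.
C: no other strategy beats it everywhere (A at P1 (3>-1); B at P1 (3>-8); D at P3 (5>3)).
D is not dominated — it holds its own against A at P1 (17>-1); B at P1 (17>-8); C at P1 (17>3).

A, B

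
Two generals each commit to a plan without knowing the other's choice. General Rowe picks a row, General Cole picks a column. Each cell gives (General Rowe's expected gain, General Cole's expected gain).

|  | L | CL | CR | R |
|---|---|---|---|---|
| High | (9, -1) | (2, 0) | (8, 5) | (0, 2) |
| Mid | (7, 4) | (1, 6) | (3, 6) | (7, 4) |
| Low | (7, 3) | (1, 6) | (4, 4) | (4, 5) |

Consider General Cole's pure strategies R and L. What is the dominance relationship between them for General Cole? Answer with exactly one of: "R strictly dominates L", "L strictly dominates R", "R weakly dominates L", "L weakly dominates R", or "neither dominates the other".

R weakly dominates L

R's payoffs vs L's, by General Rowe's action — High: 2>-1, Mid: 4=4, Low: 5>3.
R is at least as good everywhere and strictly better somewhere (tied only at Mid), so R weakly but not strictly dominates L.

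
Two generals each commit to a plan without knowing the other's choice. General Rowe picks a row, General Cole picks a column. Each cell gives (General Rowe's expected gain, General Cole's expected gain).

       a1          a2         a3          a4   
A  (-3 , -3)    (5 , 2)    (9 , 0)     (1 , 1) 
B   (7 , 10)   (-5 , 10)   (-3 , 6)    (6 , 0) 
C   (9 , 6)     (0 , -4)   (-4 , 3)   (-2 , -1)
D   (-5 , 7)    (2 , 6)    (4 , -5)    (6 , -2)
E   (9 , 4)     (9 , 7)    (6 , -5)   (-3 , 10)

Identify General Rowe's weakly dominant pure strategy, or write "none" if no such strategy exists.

A fails to dominate B at a1 (-3<7).
B fails to dominate A at a2 (-5<5).
C fails to dominate A at a2 (0<5).
D fails to dominate A at a1 (-5<-3).
E fails to dominate A at a3 (6<9).
No single strategy dominates all the others.

none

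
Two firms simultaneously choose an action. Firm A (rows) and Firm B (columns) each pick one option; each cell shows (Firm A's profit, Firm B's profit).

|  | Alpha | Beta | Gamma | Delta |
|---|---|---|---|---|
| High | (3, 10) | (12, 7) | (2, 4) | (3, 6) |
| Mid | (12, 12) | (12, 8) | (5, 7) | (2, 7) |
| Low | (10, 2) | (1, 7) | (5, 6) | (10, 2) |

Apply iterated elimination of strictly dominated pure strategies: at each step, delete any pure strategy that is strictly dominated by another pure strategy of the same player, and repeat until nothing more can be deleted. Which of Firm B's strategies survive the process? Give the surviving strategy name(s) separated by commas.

Alpha

Firm B's strategy Gamma is strictly dominated by Beta (High: 7>4, Mid: 8>7, Low: 7>6) and is removed.
For Firm B, Beta strictly dominates Delta on the remaining rows (High: 7>6, Mid: 8>7, Low: 7>2); eliminate Delta.
Firm A's strategy Low is strictly dominated by Mid (Alpha: 12>10, Beta: 12>1) and is removed.
Firm B's strategy Beta is strictly dominated by Alpha (High: 10>7, Mid: 12>8) and is removed.
For Firm A, Mid strictly dominates High on the remaining columns (Alpha: 12>3); eliminate High.
Among the remaining strategies, none is strictly dominated by another pure strategy of the same player, so the elimination stops.
Surviving strategies — Firm A: {Mid}; Firm B: {Alpha}.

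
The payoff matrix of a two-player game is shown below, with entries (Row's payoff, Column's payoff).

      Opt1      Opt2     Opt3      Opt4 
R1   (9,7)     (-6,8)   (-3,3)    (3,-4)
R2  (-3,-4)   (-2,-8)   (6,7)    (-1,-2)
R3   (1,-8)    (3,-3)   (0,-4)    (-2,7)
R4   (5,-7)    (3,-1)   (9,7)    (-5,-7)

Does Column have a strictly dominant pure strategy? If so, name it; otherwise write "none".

Opt1 fails to dominate Opt2 at R1 (7<8).
Opt2 fails to dominate Opt1 at R2 (-8<-4).
Opt3 fails to dominate Opt1 at R1 (3<7).
Opt4 fails to dominate Opt1 at R1 (-4<7).
No single strategy dominates all the others.

none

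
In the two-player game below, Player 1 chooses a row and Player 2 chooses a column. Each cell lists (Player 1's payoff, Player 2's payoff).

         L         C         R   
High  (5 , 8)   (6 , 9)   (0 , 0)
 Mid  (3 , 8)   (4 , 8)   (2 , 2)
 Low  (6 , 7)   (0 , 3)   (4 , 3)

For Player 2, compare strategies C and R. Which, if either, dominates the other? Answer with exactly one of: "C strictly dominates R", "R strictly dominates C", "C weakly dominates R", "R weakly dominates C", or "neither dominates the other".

C weakly dominates R

C's payoffs vs R's, by Player 1's action — High: 9>0, Mid: 8>2, Low: 3=3.
C is at least as good everywhere and strictly better somewhere (tied only at Low), so C weakly but not strictly dominates R.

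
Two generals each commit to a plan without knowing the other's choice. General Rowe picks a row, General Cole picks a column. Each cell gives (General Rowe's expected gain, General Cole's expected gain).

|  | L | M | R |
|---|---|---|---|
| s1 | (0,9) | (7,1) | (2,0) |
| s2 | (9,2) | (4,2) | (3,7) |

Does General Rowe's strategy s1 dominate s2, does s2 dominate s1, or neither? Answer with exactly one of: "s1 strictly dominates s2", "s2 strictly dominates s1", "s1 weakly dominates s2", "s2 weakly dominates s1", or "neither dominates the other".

neither dominates the other

Compare s1 to s2 across every action of General Cole: L: 0<9, M: 7>4, R: 2<3.
s1 does better at M but worse at L, R; neither strategy dominates the other.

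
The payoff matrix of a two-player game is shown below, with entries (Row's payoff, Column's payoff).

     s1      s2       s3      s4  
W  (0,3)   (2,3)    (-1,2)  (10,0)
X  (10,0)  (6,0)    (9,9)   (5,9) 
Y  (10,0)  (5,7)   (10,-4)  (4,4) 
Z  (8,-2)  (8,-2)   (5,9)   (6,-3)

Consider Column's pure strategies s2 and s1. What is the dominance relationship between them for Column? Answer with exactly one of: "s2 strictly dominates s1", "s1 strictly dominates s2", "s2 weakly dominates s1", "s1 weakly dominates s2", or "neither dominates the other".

Compare s2 to s1 across every action of Row: W: 3=3, X: 0=0, Y: 7>0, Z: -2=-2.
s2 is at least as good everywhere and strictly better somewhere (tied only at W, X, Z), so s2 weakly but not strictly dominates s1.

s2 weakly dominates s1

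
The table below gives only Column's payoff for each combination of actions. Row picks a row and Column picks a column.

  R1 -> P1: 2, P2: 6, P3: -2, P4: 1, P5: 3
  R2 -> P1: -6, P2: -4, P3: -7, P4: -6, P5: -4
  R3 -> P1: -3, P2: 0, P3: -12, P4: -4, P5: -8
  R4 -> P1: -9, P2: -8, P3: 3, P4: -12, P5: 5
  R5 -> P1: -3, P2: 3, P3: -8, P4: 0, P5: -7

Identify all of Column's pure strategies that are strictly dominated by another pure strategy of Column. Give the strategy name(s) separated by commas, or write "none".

P1, P3, P4

P2 strictly dominates P1 — R1: 6>2, R2: -4>-6, R3: 0>-3, R4: -8>-9, R5: 3>-3.
Nothing dominates P2: P1 at R1 (6>2); P3 at R1 (6>-2); P4 at R1 (6>1); P5 at R1 (6>3).
P3 is strictly dominated by P5 (R1: 3>-2, R2: -4>-7, R3: -8>-12, R4: 5>3, R5: -7>-8).
P4: dominated, since P2 does at least as well everywhere (R1: 6>1, R2: -4>-6, R3: 0>-4, R4: -8>-12, R5: 3>0).
Nothing dominates P5: P1 at R1 (3>2); P2 at R2 (-4=-4); P3 at R1 (3>-2); P4 at R1 (3>1).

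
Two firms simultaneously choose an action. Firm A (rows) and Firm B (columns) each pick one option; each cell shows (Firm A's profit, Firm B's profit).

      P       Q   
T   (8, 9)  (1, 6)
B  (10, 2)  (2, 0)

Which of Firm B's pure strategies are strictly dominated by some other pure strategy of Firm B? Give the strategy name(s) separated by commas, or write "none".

Q

Nothing dominates P: Q at T (9>6).
Q is strictly dominated by P (T: 9>6, B: 2>0).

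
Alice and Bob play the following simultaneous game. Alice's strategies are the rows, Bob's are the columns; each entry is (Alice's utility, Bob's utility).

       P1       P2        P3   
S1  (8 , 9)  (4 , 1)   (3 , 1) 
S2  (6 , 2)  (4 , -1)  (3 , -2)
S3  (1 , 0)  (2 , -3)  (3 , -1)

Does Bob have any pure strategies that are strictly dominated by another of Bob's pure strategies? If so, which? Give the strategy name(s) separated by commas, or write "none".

P1: no other strategy beats it everywhere (P2 at S1 (9>1); P3 at S1 (9>1)).
P2: dominated, since P1 does at least as well everywhere (S1: 9>1, S2: 2>-1, S3: 0>-3).
P3 is strictly dominated by P1 (S1: 9>1, S2: 2>-2, S3: 0>-1).

P2, P3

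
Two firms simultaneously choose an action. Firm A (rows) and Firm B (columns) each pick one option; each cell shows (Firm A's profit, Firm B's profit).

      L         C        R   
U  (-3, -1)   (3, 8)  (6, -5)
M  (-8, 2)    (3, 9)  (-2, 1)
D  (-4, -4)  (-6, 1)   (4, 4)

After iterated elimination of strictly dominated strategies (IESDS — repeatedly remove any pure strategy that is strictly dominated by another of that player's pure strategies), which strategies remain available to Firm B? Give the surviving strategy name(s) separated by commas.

Row D is eliminated: U beats it against every remaining column (L: -3>-4, C: 3>-6, R: 6>4).
For Firm B, C strictly dominates L on the remaining rows (U: 8>-1, M: 9>2); eliminate L.
Column R is eliminated: C beats it against every remaining row (U: 8>-5, M: 9>1).
Among the remaining strategies, none is strictly dominated by another pure strategy of the same player, so the elimination stops.
Surviving strategies — Firm A: {U, M}; Firm B: {C}.

C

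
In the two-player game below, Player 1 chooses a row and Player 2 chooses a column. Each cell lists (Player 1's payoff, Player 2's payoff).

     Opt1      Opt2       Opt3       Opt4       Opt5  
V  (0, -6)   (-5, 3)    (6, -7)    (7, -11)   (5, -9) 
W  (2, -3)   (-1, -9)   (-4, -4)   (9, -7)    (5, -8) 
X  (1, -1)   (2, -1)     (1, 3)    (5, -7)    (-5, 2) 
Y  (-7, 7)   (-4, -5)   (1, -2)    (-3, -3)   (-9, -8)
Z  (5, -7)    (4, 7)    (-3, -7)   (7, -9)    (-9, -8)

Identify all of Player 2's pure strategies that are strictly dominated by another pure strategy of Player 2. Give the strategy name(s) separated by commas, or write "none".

Nothing dominates Opt1: Opt2 at W (-3>-9); Opt3 at V (-6>-7); Opt4 at V (-6>-11); Opt5 at V (-6>-9).
Nothing dominates Opt2: Opt1 at V (3>-6); Opt3 at V (3>-7); Opt4 at V (3>-11); Opt5 at V (3>-9).
Nothing dominates Opt3: Opt1 at X (3>-1); Opt2 at W (-4>-9); Opt4 at V (-7>-11); Opt5 at V (-7>-9).
Opt1 strictly dominates Opt4 — V: -6>-11, W: -3>-7, X: -1>-7, Y: 7>-3, Z: -7>-9.
Opt5 is strictly dominated by Opt3 (V: -7>-9, W: -4>-8, X: 3>2, Y: -2>-8, Z: -7>-8).

Opt4, Opt5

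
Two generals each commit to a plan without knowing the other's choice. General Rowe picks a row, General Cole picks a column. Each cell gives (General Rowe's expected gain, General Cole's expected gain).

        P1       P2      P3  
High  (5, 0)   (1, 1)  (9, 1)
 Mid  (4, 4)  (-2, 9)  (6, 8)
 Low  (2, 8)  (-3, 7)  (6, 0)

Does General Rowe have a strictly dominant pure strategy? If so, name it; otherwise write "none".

High

High vs Mid: P1: 5>4, P2: 1>-2, P3: 9>6.
High vs Low: P1: 5>2, P2: 1>-3, P3: 9>6.
High strictly beats every other strategy against every opponent action, so it is strictly dominant.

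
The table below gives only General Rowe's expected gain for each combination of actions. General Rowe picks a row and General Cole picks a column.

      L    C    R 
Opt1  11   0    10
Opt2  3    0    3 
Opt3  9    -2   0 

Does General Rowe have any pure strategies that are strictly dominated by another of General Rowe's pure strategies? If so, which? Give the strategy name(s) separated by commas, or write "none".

Opt3

Nothing dominates Opt1: Opt2 at L (11>3); Opt3 at L (11>9).
Opt2 is not dominated — it holds its own against Opt1 at C (0=0); Opt3 at C (0>-2).
Opt1 strictly dominates Opt3 — L: 11>9, C: 0>-2, R: 10>0.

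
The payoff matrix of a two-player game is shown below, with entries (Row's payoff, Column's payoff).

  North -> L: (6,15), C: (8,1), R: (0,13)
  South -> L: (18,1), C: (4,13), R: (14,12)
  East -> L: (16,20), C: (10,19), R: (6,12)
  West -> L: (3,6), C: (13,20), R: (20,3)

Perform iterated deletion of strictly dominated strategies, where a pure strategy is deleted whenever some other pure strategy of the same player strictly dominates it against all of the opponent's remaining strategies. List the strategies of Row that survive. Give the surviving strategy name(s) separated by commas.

Row North is eliminated: East beats it against every remaining column (L: 16>6, C: 10>8, R: 6>0).
For Column, C strictly dominates R on the remaining rows (South: 13>12, East: 19>12, West: 20>3); eliminate R.
Among the remaining strategies, none is strictly dominated by another pure strategy of the same player, so the elimination stops.
Surviving strategies — Row: {South, East, West}; Column: {L, C}.

South, East, West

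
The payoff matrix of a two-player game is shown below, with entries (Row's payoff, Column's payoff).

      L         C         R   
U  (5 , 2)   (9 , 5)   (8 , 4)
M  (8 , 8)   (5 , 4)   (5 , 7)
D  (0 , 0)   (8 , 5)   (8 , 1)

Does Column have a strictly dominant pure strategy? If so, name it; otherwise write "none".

L fails to dominate C at U (2<5).
C fails to dominate L at M (4<8).
R fails to dominate L at M (7<8).
No single strategy dominates all the others.

none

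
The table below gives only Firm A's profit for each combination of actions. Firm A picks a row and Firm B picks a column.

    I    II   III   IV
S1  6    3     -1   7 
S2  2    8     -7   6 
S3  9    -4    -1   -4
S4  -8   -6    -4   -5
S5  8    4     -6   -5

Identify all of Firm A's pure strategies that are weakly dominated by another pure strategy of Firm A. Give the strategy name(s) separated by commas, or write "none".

S1 is not dominated — it holds its own against S2 at I (6>2); S3 at II (3>-4); S4 at I (6>-8); S5 at III (-1>-6).
S2: no other strategy beats it everywhere (S1 at II (8>3); S3 at II (8>-4); S4 at I (2>-8); S5 at II (8>4)).
S3 is not dominated — it holds its own against S1 at I (9>6); S2 at I (9>2); S4 at I (9>-8); S5 at I (9>8).
S1 weakly dominates S4 — I: 6>-8, II: 3>-6, III: -1>-4, IV: 7>-5.
S5 is not dominated — it holds its own against S1 at I (8>6); S2 at I (8>2); S3 at II (4>-4); S4 at I (8>-8).

S4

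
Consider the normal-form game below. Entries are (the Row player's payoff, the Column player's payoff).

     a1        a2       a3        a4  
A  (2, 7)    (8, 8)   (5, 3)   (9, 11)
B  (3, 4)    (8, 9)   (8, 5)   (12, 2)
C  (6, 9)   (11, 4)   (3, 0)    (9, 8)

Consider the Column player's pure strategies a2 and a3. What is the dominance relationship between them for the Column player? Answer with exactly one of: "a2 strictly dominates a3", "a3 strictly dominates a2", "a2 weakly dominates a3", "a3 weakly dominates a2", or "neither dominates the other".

a2's payoffs vs a3's, by the Row player's action — A: 8>3, B: 9>5, C: 4>0.
a2 gives a strictly higher payoff against each choice by the Row player, so a2 strictly dominates a3.

a2 strictly dominates a3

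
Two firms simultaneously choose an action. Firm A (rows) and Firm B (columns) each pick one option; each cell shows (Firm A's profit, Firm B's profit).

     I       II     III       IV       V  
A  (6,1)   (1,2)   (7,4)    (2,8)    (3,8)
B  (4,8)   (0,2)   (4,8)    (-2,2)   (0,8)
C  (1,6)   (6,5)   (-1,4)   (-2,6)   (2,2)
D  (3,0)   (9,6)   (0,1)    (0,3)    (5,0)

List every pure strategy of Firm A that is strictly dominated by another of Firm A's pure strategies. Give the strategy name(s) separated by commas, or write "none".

Nothing dominates A: B at I (6>4); C at I (6>1); D at I (6>3).
A strictly dominates B — I: 6>4, II: 1>0, III: 7>4, IV: 2>-2, V: 3>0.
C: dominated, since D does at least as well everywhere (I: 3>1, II: 9>6, III: 0>-1, IV: 0>-2, V: 5>2).
D is not dominated — it holds its own against A at II (9>1); B at II (9>0); C at I (3>1).

B, C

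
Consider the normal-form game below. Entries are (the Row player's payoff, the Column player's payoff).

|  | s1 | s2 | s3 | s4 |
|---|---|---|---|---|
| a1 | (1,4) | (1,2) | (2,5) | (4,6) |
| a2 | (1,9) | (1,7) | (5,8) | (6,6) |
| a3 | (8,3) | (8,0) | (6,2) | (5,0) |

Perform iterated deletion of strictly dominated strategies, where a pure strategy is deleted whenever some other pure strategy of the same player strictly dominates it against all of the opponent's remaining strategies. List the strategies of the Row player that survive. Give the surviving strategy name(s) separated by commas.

a3

Row a1 is eliminated: a3 beats it against every remaining column (s1: 8>1, s2: 8>1, s3: 6>2, s4: 5>4).
Column s2 is eliminated: s1 beats it against every remaining row (a2: 9>7, a3: 3>0).
For the Column player, s1 strictly dominates s3 on the remaining rows (a2: 9>8, a3: 3>2); eliminate s3.
The Column player's strategy s4 is strictly dominated by s1 (a2: 9>6, a3: 3>0) and is removed.
Row a2 is eliminated: a3 beats it against every remaining column (s1: 8>1).
Among the remaining strategies, none is strictly dominated by another pure strategy of the same player, so the elimination stops.
Surviving strategies — the Row player: {a3}; the Column player: {s1}.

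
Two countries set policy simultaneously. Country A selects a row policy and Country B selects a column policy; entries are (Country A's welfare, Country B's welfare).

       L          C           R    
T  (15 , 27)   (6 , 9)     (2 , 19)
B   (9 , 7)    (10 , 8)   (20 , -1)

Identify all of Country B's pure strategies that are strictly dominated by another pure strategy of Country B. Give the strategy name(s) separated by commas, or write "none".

R

L is not dominated — it holds its own against C at T (27>9); R at T (27>19).
Nothing dominates C: L at B (8>7); R at B (8>-1).
R: dominated, since L does at least as well everywhere (T: 27>19, B: 7>-1).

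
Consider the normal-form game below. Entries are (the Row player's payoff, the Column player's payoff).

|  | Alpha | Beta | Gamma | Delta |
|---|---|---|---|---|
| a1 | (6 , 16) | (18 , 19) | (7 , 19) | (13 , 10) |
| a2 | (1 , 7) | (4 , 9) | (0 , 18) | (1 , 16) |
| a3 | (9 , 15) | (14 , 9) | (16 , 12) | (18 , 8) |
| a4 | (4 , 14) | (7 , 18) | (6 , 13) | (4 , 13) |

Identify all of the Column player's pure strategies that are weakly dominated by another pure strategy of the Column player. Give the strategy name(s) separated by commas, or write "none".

Delta

Alpha: no other strategy beats it everywhere (Beta at a3 (15>9); Gamma at a3 (15>12); Delta at a1 (16>10)).
Beta is not dominated — it holds its own against Alpha at a1 (19>16); Gamma at a4 (18>13); Delta at a1 (19>10).
Gamma: no other strategy beats it everywhere (Alpha at a1 (19>16); Beta at a2 (18>9); Delta at a1 (19>10)).
Delta is weakly dominated by Gamma (a1: 19>10, a2: 18>16, a3: 12>8, a4: 13=13).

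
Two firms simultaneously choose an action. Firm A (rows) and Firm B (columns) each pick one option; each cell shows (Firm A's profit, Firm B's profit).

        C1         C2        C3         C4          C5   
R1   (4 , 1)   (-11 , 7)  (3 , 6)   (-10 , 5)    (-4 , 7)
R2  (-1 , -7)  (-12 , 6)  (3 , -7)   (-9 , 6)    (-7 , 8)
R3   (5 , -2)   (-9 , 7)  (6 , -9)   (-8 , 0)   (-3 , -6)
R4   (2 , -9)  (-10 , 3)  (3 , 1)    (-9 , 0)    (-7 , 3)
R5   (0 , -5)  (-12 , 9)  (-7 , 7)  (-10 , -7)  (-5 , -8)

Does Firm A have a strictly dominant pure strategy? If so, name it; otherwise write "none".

R3 vs R1: C1: 5>4, C2: -9>-11, C3: 6>3, C4: -8>-10, C5: -3>-4.
R3 vs R2: C1: 5>-1, C2: -9>-12, C3: 6>3, C4: -8>-9, C5: -3>-7.
R3 vs R4: C1: 5>2, C2: -9>-10, C3: 6>3, C4: -8>-9, C5: -3>-7.
R3 vs R5: C1: 5>0, C2: -9>-12, C3: 6>-7, C4: -8>-10, C5: -3>-5.
R3 strictly beats every other strategy against every opponent action, so it is strictly dominant.

R3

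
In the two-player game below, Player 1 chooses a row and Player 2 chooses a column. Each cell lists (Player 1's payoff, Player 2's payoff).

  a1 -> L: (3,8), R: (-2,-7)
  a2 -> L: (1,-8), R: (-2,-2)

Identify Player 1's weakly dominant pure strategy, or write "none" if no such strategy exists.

a1

a1 vs a2: L: 3>1, R: -2=-2.
a1 is at least as good as every other strategy against every opponent action, so it is weakly dominant.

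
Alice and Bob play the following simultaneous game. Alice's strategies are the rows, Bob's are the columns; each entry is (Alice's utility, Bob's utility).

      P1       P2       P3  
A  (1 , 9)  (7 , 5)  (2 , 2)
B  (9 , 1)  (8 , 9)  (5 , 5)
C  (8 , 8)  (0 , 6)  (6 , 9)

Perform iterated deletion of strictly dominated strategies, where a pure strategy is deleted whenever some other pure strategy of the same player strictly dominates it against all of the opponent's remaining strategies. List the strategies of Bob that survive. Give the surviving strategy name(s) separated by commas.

For Alice, B strictly dominates A on the remaining columns (P1: 9>1, P2: 8>7, P3: 5>2); eliminate A.
Bob's strategy P1 is strictly dominated by P3 (B: 5>1, C: 9>8) and is removed.
Among the remaining strategies, none is strictly dominated by another pure strategy of the same player, so the elimination stops.
Surviving strategies — Alice: {B, C}; Bob: {P2, P3}.

P2, P3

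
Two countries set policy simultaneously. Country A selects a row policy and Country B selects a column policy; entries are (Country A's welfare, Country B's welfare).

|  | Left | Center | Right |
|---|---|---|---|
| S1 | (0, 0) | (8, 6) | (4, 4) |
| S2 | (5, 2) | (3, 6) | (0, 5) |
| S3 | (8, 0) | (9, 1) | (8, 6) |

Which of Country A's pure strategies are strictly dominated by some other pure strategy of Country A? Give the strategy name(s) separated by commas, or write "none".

S3 strictly dominates S1 — Left: 8>0, Center: 9>8, Right: 8>4.
S2: dominated, since S3 does at least as well everywhere (Left: 8>5, Center: 9>3, Right: 8>0).
S3 is not dominated — it holds its own against S1 at Left (8>0); S2 at Left (8>5).

S1, S2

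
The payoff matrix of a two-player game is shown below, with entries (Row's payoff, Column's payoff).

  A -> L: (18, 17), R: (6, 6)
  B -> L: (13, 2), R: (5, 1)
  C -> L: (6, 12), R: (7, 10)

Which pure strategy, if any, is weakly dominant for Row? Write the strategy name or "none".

none

A fails to dominate C at R (6<7).
B fails to dominate A at L (13<18).
C fails to dominate A at L (6<18).
No single strategy dominates all the others.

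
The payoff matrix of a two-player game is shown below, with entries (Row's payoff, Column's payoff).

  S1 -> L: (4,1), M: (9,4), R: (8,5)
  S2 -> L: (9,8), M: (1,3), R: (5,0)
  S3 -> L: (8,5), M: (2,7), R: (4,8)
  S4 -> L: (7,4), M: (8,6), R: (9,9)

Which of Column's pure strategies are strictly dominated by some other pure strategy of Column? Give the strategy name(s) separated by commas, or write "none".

none

L: no other strategy beats it everywhere (M at S2 (8>3); R at S2 (8>0)).
M is not dominated — it holds its own against L at S1 (4>1); R at S2 (3>0).
R is not dominated — it holds its own against L at S1 (5>1); M at S1 (5>4).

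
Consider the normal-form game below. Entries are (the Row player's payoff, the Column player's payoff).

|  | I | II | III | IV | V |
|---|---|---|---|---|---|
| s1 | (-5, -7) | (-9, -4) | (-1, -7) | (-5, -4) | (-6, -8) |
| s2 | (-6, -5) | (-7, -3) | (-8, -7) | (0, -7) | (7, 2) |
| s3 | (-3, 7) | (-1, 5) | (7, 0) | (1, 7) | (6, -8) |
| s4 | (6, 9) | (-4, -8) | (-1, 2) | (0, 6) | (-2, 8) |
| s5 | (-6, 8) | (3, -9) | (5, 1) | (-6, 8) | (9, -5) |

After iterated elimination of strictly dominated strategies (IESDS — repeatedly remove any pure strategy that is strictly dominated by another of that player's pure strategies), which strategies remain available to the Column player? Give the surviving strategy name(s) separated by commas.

Row s1 is eliminated: s3 beats it against every remaining column (I: -3>-5, II: -1>-9, III: 7>-1, IV: 1>-5, V: 6>-6).
Column III is eliminated: I beats it against every remaining row (s2: -5>-7, s3: 7>0, s4: 9>2, s5: 8>1).
Among the remaining strategies, none is strictly dominated by another pure strategy of the same player, so the elimination stops.
Surviving strategies — the Row player: {s2, s3, s4, s5}; the Column player: {I, II, IV, V}.

I, II, IV, V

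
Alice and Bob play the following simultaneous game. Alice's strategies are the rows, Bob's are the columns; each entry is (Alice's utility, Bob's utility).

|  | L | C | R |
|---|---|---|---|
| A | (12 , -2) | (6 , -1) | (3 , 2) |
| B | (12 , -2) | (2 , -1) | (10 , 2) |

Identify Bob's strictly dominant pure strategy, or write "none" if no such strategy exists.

R vs L: A: 2>-2, B: 2>-2.
R vs C: A: 2>-1, B: 2>-1.
R strictly beats every other strategy against every opponent action, so it is strictly dominant.

R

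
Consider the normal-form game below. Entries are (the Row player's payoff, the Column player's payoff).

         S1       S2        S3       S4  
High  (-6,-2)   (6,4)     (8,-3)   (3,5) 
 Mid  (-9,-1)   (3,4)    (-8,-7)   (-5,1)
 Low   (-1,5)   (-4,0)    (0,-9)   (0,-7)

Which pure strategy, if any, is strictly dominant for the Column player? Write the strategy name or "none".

S1 fails to dominate S2 at High (-2<4).
S2 fails to dominate S1 at Low (0<5).
S3 fails to dominate S1 at High (-3<-2).
S4 fails to dominate S1 at Low (-7<5).
No single strategy dominates all the others.

none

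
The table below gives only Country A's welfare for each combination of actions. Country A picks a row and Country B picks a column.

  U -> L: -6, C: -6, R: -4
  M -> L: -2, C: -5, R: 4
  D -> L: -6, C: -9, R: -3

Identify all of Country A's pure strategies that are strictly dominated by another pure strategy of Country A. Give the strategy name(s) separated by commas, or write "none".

U, D

U is strictly dominated by M (L: -2>-6, C: -5>-6, R: 4>-4).
M: no other strategy beats it everywhere (U at L (-2>-6); D at L (-2>-6)).
M strictly dominates D — L: -2>-6, C: -5>-9, R: 4>-3.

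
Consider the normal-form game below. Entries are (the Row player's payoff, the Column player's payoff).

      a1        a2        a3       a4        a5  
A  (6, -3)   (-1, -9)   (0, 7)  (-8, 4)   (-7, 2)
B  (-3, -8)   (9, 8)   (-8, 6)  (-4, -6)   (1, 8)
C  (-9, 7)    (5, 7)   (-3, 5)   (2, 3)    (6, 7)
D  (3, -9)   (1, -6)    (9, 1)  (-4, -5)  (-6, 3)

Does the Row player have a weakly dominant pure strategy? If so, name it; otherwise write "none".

none

A fails to dominate B at a2 (-1<9).
B fails to dominate A at a1 (-3<6).
C fails to dominate A at a1 (-9<6).
D fails to dominate A at a1 (3<6).
No single strategy dominates all the others.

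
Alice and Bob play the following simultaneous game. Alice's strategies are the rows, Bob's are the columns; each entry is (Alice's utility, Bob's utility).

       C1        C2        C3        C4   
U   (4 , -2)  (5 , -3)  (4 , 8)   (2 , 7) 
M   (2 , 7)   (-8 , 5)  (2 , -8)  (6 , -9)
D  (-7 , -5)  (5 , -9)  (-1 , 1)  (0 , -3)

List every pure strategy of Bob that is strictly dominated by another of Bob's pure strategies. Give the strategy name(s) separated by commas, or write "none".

C2, C4

Nothing dominates C1: C2 at U (-2>-3); C3 at M (7>-8); C4 at M (7>-9).
C2: dominated, since C1 does at least as well everywhere (U: -2>-3, M: 7>5, D: -5>-9).
C3: no other strategy beats it everywhere (C1 at U (8>-2); C2 at U (8>-3); C4 at U (8>7)).
C3 strictly dominates C4 — U: 8>7, M: -8>-9, D: 1>-3.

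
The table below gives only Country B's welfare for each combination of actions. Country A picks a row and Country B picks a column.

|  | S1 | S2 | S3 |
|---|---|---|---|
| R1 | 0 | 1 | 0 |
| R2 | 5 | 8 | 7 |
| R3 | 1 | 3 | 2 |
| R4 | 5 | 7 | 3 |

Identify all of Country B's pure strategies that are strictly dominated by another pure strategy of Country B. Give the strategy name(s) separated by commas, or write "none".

S1, S3

S1 is strictly dominated by S2 (R1: 1>0, R2: 8>5, R3: 3>1, R4: 7>5).
Nothing dominates S2: S1 at R1 (1>0); S3 at R1 (1>0).
S2 strictly dominates S3 — R1: 1>0, R2: 8>7, R3: 3>2, R4: 7>3.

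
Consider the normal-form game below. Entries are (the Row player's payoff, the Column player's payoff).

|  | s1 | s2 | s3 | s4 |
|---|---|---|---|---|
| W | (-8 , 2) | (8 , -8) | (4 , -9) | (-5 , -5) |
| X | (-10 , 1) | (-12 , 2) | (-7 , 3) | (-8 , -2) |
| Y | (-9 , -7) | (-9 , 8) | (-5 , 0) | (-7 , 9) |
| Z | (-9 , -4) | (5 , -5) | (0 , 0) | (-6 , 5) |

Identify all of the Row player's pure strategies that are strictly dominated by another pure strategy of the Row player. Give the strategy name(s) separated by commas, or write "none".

W is not dominated — it holds its own against X at s1 (-8>-10); Y at s1 (-8>-9); Z at s1 (-8>-9).
W strictly dominates X — s1: -8>-10, s2: 8>-12, s3: 4>-7, s4: -5>-8.
Y: dominated, since W does at least as well everywhere (s1: -8>-9, s2: 8>-9, s3: 4>-5, s4: -5>-7).
Z is strictly dominated by W (s1: -8>-9, s2: 8>5, s3: 4>0, s4: -5>-6).

X, Y, Z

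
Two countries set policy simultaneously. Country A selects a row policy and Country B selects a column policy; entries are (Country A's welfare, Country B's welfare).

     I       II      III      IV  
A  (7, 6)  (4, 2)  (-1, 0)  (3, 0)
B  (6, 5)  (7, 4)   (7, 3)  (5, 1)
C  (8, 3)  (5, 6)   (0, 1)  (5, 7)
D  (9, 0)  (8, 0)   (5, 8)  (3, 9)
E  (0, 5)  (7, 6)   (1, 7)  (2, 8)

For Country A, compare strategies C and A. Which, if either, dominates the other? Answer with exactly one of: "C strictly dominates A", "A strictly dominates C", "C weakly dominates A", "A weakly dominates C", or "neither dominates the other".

C's payoffs vs A's, by Country B's action — I: 8>7, II: 5>4, III: 0>-1, IV: 5>3.
Every comparison favours C, so C strictly dominates A.

C strictly dominates A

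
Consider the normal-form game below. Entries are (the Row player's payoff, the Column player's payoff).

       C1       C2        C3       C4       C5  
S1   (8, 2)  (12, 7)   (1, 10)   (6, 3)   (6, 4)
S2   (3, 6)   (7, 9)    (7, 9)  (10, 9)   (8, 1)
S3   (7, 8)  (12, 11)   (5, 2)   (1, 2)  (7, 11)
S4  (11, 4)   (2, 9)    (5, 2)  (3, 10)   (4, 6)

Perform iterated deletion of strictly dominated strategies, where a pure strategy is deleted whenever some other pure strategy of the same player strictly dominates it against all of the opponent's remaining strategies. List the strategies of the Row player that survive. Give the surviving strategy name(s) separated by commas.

The Column player's strategy C1 is strictly dominated by C2 (S1: 7>2, S2: 9>6, S3: 11>8, S4: 9>4) and is removed.
Row S4 is eliminated: S2 beats it against every remaining column (C2: 7>2, C3: 7>5, C4: 10>3, C5: 8>4).
Among the remaining strategies, none is strictly dominated by another pure strategy of the same player, so the elimination stops.
Surviving strategies — the Row player: {S1, S2, S3}; the Column player: {C2, C3, C4, C5}.

S1, S2, S3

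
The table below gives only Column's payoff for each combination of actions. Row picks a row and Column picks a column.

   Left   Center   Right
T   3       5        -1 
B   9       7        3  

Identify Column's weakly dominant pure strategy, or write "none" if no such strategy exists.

Left fails to dominate Center at T (3<5).
Center fails to dominate Left at B (7<9).
Right fails to dominate Left at T (-1<3).
No single strategy dominates all the others.

none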